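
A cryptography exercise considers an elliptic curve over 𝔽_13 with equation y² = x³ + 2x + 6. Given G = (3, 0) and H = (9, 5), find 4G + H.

First 4G:
Double-and-add on 4 = (100)₂. Start with G = (3, 0) for the leading 1-bit.
double: (3, 0) + (3, 0): same x and y₁ ≡ -y₂, so the sum is O.
double: O + O = O (identity).
4G = O.
Finally 4G + H:
O + (9, 5) = (9, 5) (identity).

(9, 5)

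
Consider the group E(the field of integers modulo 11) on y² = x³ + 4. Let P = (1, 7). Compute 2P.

tangent at (1, 7): λ = (3·1² + 0)/(2·7) ≡ 3/3. 3⁻¹ ≡ 4 (mod 11), so λ ≡ 3·4 ≡ 1.
  x = λ² - 1 - 1 = 1 - 2 ≡ 10; y = λ·(1 - 10) - 7 ≡ 6. → (10, 6)

(10, 6)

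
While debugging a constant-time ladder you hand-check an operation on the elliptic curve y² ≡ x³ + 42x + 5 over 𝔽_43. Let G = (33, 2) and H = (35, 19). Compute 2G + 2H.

(37, 28)

First 2G:
Repeated addition: build up to 2G.
2G: tangent at (33, 2): λ = (3·33² + 42)/(2·2) ≡ 41/4. 4⁻¹ ≡ 11 (mod 43) since 4·11 = 44 ≡ 1, so λ ≡ 41·11 ≡ 21.
  x = λ² - 33 - 33 = 441 - 66 ≡ 31; y = λ·(33 - 31) - 2 ≡ 40. → (31, 40)
2G = (31, 40).
Next 2H:
Repeated addition: build up to 2H.
2H: tangent at (35, 19): λ = (3·35² + 42)/(2·19) ≡ 19/38. 38⁻¹ ≡ 17 (mod 43), so λ ≡ 19·17 ≡ 22.
  x = λ² - 35 - 35 = 484 - 70 ≡ 27; y = λ·(35 - 27) - 19 ≡ 28. → (27, 28)
2H = (27, 28).
Finally 2G + 2H:
(31, 40) + (27, 28). λ = (28 - 40)/(27 - 31) ≡ 31/39 mod 43. 39⁻¹ ≡ 32 (mod 43), so λ ≡ 3.
  x = λ² - 31 - 27 = 9 - 58 ≡ 37; y = λ·(31 - 37) - 40 ≡ 28. → (37, 28)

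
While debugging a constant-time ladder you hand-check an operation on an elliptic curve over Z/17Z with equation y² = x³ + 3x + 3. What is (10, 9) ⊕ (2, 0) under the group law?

(6, 4)

(10, 9) + (2, 0). λ = (0 - 9)/(2 - 10) ≡ 8/9 mod 17. 9⁻¹ ≡ 2 (mod 17) since 9·2 = 18 ≡ 1, so λ ≡ 16.
  x = λ² - 10 - 2 = 256 - 12 ≡ 6; y = λ·(10 - 6) - 9 ≡ 4. → (6, 4)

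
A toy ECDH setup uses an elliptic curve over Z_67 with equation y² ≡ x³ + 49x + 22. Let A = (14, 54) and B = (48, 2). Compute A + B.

(34, 16)

(14, 54) + (48, 2). λ = (2 - 54)/(48 - 14) ≡ 15/34 mod 67. 34⁻¹ ≡ 2 (mod 67), so λ ≡ 30.
  x = λ² - 14 - 48 = 900 - 62 ≡ 34; y = λ·(14 - 34) - 54 ≡ 16. → (34, 16)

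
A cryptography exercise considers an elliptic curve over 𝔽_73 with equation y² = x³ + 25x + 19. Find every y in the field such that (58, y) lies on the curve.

24, 49

x³ + 25x + 19 = 196581 ≡ 65 (mod 73).
Square roots of 65 mod 73: 24 and 49 (since 24² = 576 ≡ 65).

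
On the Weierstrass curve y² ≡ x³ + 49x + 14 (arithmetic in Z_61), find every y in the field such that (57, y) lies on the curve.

none

x³ + 49x + 14 = 188000 ≡ 59 (mod 61).
59 is a non-residue mod 61; no y exists.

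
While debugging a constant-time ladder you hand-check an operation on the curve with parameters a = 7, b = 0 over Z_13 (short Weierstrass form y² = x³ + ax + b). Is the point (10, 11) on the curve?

y² = 11² ≡ 4; x³ + 7x + 0 = 1070 ≡ 4 (mod 13). 4 = 4.

yes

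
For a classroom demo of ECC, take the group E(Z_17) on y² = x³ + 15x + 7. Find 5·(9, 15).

Write Q = (9, 15).
Repeated addition: build up to 5Q.
2Q: tangent at (9, 15): λ = (3·9² + 15)/(2·15) ≡ 3/13. 13⁻¹ ≡ 4 (mod 17) since 13·4 = 52 ≡ 1, so λ ≡ 3·4 ≡ 12.
  x = λ² - 9 - 9 = 144 - 18 ≡ 7; y = λ·(9 - 7) - 15 ≡ 9. → (7, 9)
3Q: (7, 9) + (9, 15). λ = (15 - 9)/(9 - 7) ≡ 6/2 mod 17. 2⁻¹ ≡ 9 (mod 17), so λ ≡ 3.
  x = λ² - 7 - 9 = 9 - 16 ≡ 10; y = λ·(7 - 10) - 9 ≡ 16. → (10, 16)
4Q: (10, 16) + (9, 15). λ = (15 - 16)/(9 - 10) ≡ 16/16 mod 17. 16⁻¹ ≡ 16 (mod 17), so λ ≡ 1.
  x = λ² - 10 - 9 = 1 - 19 ≡ 16; y = λ·(10 - 16) - 16 ≡ 12. → (16, 12)
5Q: (16, 12) + (9, 15). λ = (15 - 12)/(9 - 16) ≡ 3/10 mod 17. 10⁻¹ ≡ 12 (mod 17), so λ ≡ 2.
  x = λ² - 16 - 9 = 4 - 25 ≡ 13; y = λ·(16 - 13) - 12 ≡ 11. → (13, 11)

(13, 11)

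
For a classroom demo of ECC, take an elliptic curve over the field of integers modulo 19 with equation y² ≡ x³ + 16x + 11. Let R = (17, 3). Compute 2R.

(11, 6)

tangent at (17, 3): λ = (3·17² + 16)/(2·3) ≡ 9/6. 6⁻¹ ≡ 16 (mod 19), so λ ≡ 9·16 ≡ 11.
  x = λ² - 17 - 17 = 121 - 34 ≡ 11; y = λ·(17 - 11) - 3 ≡ 6. → (11, 6)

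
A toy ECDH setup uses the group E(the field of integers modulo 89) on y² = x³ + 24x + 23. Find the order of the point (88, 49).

9

2P: tangent at (88, 49): λ = (3·88² + 24)/(2·49) ≡ 27/9. 9⁻¹ ≡ 10 (mod 89), so λ ≡ 27·10 ≡ 3.
  x = λ² - 88 - 88 = 9 - 176 ≡ 11; y = λ·(88 - 11) - 49 ≡ 4. → (11, 4)
3P: (11, 4) + (88, 49). λ = (49 - 4)/(88 - 11) ≡ 45/77 mod 89. 77⁻¹ ≡ 37 (mod 89), so λ ≡ 63.
  x = λ² - 11 - 88 = 3969 - 99 ≡ 43; y = λ·(11 - 43) - 4 ≡ 27. → (43, 27)
4P: (43, 27) + (88, 49). λ = (49 - 27)/(88 - 43) ≡ 22/45 mod 89. 45⁻¹ ≡ 2 (mod 89) since 45·2 = 90 ≡ 1, so λ ≡ 44.
  x = λ² - 43 - 88 = 1936 - 131 ≡ 25; y = λ·(43 - 25) - 27 ≡ 53. → (25, 53)
5P: (25, 53) + (88, 49). λ = (49 - 53)/(88 - 25) ≡ 85/63 mod 89. 63⁻¹ ≡ 65 (mod 89), so λ ≡ 7.
  x = λ² - 25 - 88 = 49 - 113 ≡ 25; y = λ·(25 - 25) - 53 ≡ 36. → (25, 36)
6P: (25, 36) + (88, 49). λ = (49 - 36)/(88 - 25) ≡ 13/63 mod 89. 63⁻¹ ≡ 65 (mod 89) since 63·65 = 4095 ≡ 1, so λ ≡ 44.
  x = λ² - 25 - 88 = 1936 - 113 ≡ 43; y = λ·(25 - 43) - 36 ≡ 62. → (43, 62)
7P: (43, 62) + (88, 49). λ = (49 - 62)/(88 - 43) ≡ 76/45 mod 89. 45⁻¹ ≡ 2 (mod 89) since 45·2 = 90 ≡ 1, so λ ≡ 63.
  x = λ² - 43 - 88 = 3969 - 131 ≡ 11; y = λ·(43 - 11) - 62 ≡ 85. → (11, 85)
8P: (11, 85) + (88, 49). λ = (49 - 85)/(88 - 11) ≡ 53/77 mod 89. 77⁻¹ ≡ 37 (mod 89) since 77·37 = 2849 ≡ 1, so λ ≡ 3.
  x = λ² - 11 - 88 = 9 - 99 ≡ 88; y = λ·(11 - 88) - 85 ≡ 40. → (88, 40)
9P: (88, 40) + (88, 49): same x and y₁ ≡ -y₂, so the sum is O.
9P = O, so the order is 9.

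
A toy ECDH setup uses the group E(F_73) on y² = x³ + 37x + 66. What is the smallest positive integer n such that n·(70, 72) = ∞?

6

2P: tangent at (70, 72): λ = (3·70² + 37)/(2·72) ≡ 64/71. 71⁻¹ ≡ 36 (mod 73) since 71·36 = 2556 ≡ 1, so λ ≡ 64·36 ≡ 41.
  x = λ² - 70 - 70 = 1681 - 140 ≡ 8; y = λ·(70 - 8) - 72 ≡ 61. → (8, 61)
3P: (8, 61) + (70, 72). λ = (72 - 61)/(70 - 8) ≡ 11/62 mod 73. 62⁻¹ ≡ 53 (mod 73) since 62·53 = 3286 ≡ 1, so λ ≡ 72.
  x = λ² - 8 - 70 = 5184 - 78 ≡ 69; y = λ·(8 - 69) - 61 ≡ 0. → (69, 0)
4P: (69, 0) + (70, 72). λ = (72 - 0)/(70 - 69) ≡ 72/1 mod 73. 1⁻¹ ≡ 1 (mod 73) since 1·1 = 1 ≡ 1, so λ ≡ 72.
  x = λ² - 69 - 70 = 5184 - 139 ≡ 8; y = λ·(69 - 8) - 0 ≡ 12. → (8, 12)
5P: (8, 12) + (70, 72). λ = (72 - 12)/(70 - 8) ≡ 60/62 mod 73. 62⁻¹ ≡ 53 (mod 73), so λ ≡ 41.
  x = λ² - 8 - 70 = 1681 - 78 ≡ 70; y = λ·(8 - 70) - 12 ≡ 1. → (70, 1)
6P: (70, 1) + (70, 72): same x and y₁ ≡ -y₂, so the sum is ∞.
6P = ∞, so the order is 6.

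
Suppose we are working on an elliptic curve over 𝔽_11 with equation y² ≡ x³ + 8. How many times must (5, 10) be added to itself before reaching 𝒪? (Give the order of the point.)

2P: tangent at (5, 10): λ = (3·5² + 0)/(2·10) ≡ 9/9. 9⁻¹ ≡ 5 (mod 11) since 9·5 = 45 ≡ 1, so λ ≡ 9·5 ≡ 1.
  x = λ² - 5 - 5 = 1 - 10 ≡ 2; y = λ·(5 - 2) - 10 ≡ 4. → (2, 4)
3P: (2, 4) + (5, 10). λ = (10 - 4)/(5 - 2) ≡ 6/3 mod 11. 3⁻¹ ≡ 4 (mod 11), so λ ≡ 2.
  x = λ² - 2 - 5 = 4 - 7 ≡ 8; y = λ·(2 - 8) - 4 ≡ 6. → (8, 6)
4P: (8, 6) + (5, 10). λ = (10 - 6)/(5 - 8) ≡ 4/8 mod 11. 8⁻¹ ≡ 7 (mod 11) since 8·7 = 56 ≡ 1, so λ ≡ 6.
  x = λ² - 8 - 5 = 36 - 13 ≡ 1; y = λ·(8 - 1) - 6 ≡ 3. → (1, 3)
5P: (1, 3) + (5, 10). λ = (10 - 3)/(5 - 1) ≡ 7/4 mod 11. 4⁻¹ ≡ 3 (mod 11), so λ ≡ 10.
  x = λ² - 1 - 5 = 100 - 6 ≡ 6; y = λ·(1 - 6) - 3 ≡ 2. → (6, 2)
6P: (6, 2) + (5, 10). λ = (10 - 2)/(5 - 6) ≡ 8/10 mod 11. 10⁻¹ ≡ 10 (mod 11) since 10·10 = 100 ≡ 1, so λ ≡ 3.
  x = λ² - 6 - 5 = 9 - 11 ≡ 9; y = λ·(6 - 9) - 2 ≡ 0. → (9, 0)
7P: (9, 0) + (5, 10). λ = (10 - 0)/(5 - 9) ≡ 10/7 mod 11. 7⁻¹ ≡ 8 (mod 11), so λ ≡ 3.
  x = λ² - 9 - 5 = 9 - 14 ≡ 6; y = λ·(9 - 6) - 0 ≡ 9. → (6, 9)
8P: (6, 9) + (5, 10). λ = (10 - 9)/(5 - 6) ≡ 1/10 mod 11. 10⁻¹ ≡ 10 (mod 11) since 10·10 = 100 ≡ 1, so λ ≡ 10.
  x = λ² - 6 - 5 = 100 - 11 ≡ 1; y = λ·(6 - 1) - 9 ≡ 8. → (1, 8)
9P: (1, 8) + (5, 10). λ = (10 - 8)/(5 - 1) ≡ 2/4 mod 11. 4⁻¹ ≡ 3 (mod 11) since 4·3 = 12 ≡ 1, so λ ≡ 6.
  x = λ² - 1 - 5 = 36 - 6 ≡ 8; y = λ·(1 - 8) - 8 ≡ 5. → (8, 5)
10P: (8, 5) + (5, 10). λ = (10 - 5)/(5 - 8) ≡ 5/8 mod 11. 8⁻¹ ≡ 7 (mod 11), so λ ≡ 2.
  x = λ² - 8 - 5 = 4 - 13 ≡ 2; y = λ·(8 - 2) - 5 ≡ 7. → (2, 7)
11P: (2, 7) + (5, 10). λ = (10 - 7)/(5 - 2) ≡ 3/3 mod 11. 3⁻¹ ≡ 4 (mod 11), so λ ≡ 1.
  x = λ² - 2 - 5 = 1 - 7 ≡ 5; y = λ·(2 - 5) - 7 ≡ 1. → (5, 1)
12P: (5, 1) + (5, 10): same x and y₁ ≡ -y₂, so the sum is 𝒪.
12P = 𝒪, so the order is 12.

12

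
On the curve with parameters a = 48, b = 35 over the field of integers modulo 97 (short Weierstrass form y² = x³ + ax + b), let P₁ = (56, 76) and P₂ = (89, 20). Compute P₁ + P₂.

(56, 76) + (89, 20). λ = (20 - 76)/(89 - 56) ≡ 41/33 mod 97. 33⁻¹ ≡ 50 (mod 97), so λ ≡ 13.
  x = λ² - 56 - 89 = 169 - 145 ≡ 24; y = λ·(56 - 24) - 76 ≡ 49. → (24, 49)

(24, 49)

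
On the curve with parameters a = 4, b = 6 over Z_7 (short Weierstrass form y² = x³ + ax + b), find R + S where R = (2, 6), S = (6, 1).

(2, 6) + (6, 1). λ = (1 - 6)/(6 - 2) ≡ 2/4 mod 7. 4⁻¹ ≡ 2 (mod 7), so λ ≡ 4.
  x = λ² - 2 - 6 = 16 - 8 ≡ 1; y = λ·(2 - 1) - 6 ≡ 5. → (1, 5)

(1, 5)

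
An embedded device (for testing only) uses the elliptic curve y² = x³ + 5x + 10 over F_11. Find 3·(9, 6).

Write G = (9, 6).
Repeated addition: build up to 3G.
2G: tangent at (9, 6): λ = (3·9² + 5)/(2·6) ≡ 6/1. 1⁻¹ ≡ 1 (mod 11), so λ ≡ 6·1 ≡ 6.
  x = λ² - 9 - 9 = 36 - 18 ≡ 7; y = λ·(9 - 7) - 6 ≡ 6. → (7, 6)
3G: (7, 6) + (9, 6). λ = (6 - 6)/(9 - 7) ≡ 0/2 mod 11. 2⁻¹ ≡ 6 (mod 11) since 2·6 = 12 ≡ 1, so λ ≡ 0.
  x = λ² - 7 - 9 = 0 - 16 ≡ 6; y = λ·(7 - 6) - 6 ≡ 5. → (6, 5)

(6, 5)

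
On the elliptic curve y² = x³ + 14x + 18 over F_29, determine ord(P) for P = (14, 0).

2

2P: (14, 0) + (14, 0): same x and y₁ ≡ -y₂, so the sum is O.
2P = O, so the order is 2.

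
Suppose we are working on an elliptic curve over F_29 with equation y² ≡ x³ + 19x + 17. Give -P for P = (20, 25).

(20, 4)

-(20, 25) = (20, -25 mod 29) = (20, 4).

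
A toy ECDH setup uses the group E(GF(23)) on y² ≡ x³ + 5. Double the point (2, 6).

(20, 22)

tangent at (2, 6): λ = (3·2² + 0)/(2·6) ≡ 12/12. 12⁻¹ ≡ 2 (mod 23) since 12·2 = 24 ≡ 1, so λ ≡ 12·2 ≡ 1.
  x = λ² - 2 - 2 = 1 - 4 ≡ 20; y = λ·(2 - 20) - 6 ≡ 22. → (20, 22)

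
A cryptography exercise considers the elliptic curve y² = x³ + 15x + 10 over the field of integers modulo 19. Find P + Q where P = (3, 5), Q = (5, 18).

(1, 8)

(3, 5) + (5, 18). λ = (18 - 5)/(5 - 3) ≡ 13/2 mod 19. 2⁻¹ ≡ 10 (mod 19) since 2·10 = 20 ≡ 1, so λ ≡ 16.
  x = λ² - 3 - 5 = 256 - 8 ≡ 1; y = λ·(3 - 1) - 5 ≡ 8. → (1, 8)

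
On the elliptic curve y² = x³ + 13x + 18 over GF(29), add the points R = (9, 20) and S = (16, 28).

(13, 21)

(9, 20) + (16, 28). λ = (28 - 20)/(16 - 9) ≡ 8/7 mod 29. 7⁻¹ ≡ 25 (mod 29), so λ ≡ 26.
  x = λ² - 9 - 16 = 676 - 25 ≡ 13; y = λ·(9 - 13) - 20 ≡ 21. → (13, 21)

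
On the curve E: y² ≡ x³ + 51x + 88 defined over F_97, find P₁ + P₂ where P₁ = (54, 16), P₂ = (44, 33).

(63, 9)

(54, 16) + (44, 33). λ = (33 - 16)/(44 - 54) ≡ 17/87 mod 97. 87⁻¹ ≡ 29 (mod 97) since 87·29 = 2523 ≡ 1, so λ ≡ 8.
  x = λ² - 54 - 44 = 64 - 98 ≡ 63; y = λ·(54 - 63) - 16 ≡ 9. → (63, 9)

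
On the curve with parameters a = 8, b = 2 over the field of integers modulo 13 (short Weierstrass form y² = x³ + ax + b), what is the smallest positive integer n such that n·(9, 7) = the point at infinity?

10

2P: tangent at (9, 7): λ = (3·9² + 8)/(2·7) ≡ 4/1. 1⁻¹ ≡ 1 (mod 13) since 1·1 = 1 ≡ 1, so λ ≡ 4·1 ≡ 4.
  x = λ² - 9 - 9 = 16 - 18 ≡ 11; y = λ·(9 - 11) - 7 ≡ 11. → (11, 11)
3P: (11, 11) + (9, 7). λ = (7 - 11)/(9 - 11) ≡ 9/11 mod 13. 11⁻¹ ≡ 6 (mod 13), so λ ≡ 2.
  x = λ² - 11 - 9 = 4 - 20 ≡ 10; y = λ·(11 - 10) - 11 ≡ 4. → (10, 4)
4P: (10, 4) + (9, 7). λ = (7 - 4)/(9 - 10) ≡ 3/12 mod 13. 12⁻¹ ≡ 12 (mod 13), so λ ≡ 10.
  x = λ² - 10 - 9 = 100 - 19 ≡ 3; y = λ·(10 - 3) - 4 ≡ 1. → (3, 1)
5P: (3, 1) + (9, 7). λ = (7 - 1)/(9 - 3) ≡ 6/6 mod 13. 6⁻¹ ≡ 11 (mod 13), so λ ≡ 1.
  x = λ² - 3 - 9 = 1 - 12 ≡ 2; y = λ·(3 - 2) - 1 ≡ 0. → (2, 0)
6P: (2, 0) + (9, 7). λ = (7 - 0)/(9 - 2) ≡ 7/7 mod 13. 7⁻¹ ≡ 2 (mod 13), so λ ≡ 1.
  x = λ² - 2 - 9 = 1 - 11 ≡ 3; y = λ·(2 - 3) - 0 ≡ 12. → (3, 12)
7P: (3, 12) + (9, 7). λ = (7 - 12)/(9 - 3) ≡ 8/6 mod 13. 6⁻¹ ≡ 11 (mod 13), so λ ≡ 10.
  x = λ² - 3 - 9 = 100 - 12 ≡ 10; y = λ·(3 - 10) - 12 ≡ 9. → (10, 9)
8P: (10, 9) + (9, 7). λ = (7 - 9)/(9 - 10) ≡ 11/12 mod 13. 12⁻¹ ≡ 12 (mod 13), so λ ≡ 2.
  x = λ² - 10 - 9 = 4 - 19 ≡ 11; y = λ·(10 - 11) - 9 ≡ 2. → (11, 2)
9P: (11, 2) + (9, 7). λ = (7 - 2)/(9 - 11) ≡ 5/11 mod 13. 11⁻¹ ≡ 6 (mod 13) since 11·6 = 66 ≡ 1, so λ ≡ 4.
  x = λ² - 11 - 9 = 16 - 20 ≡ 9; y = λ·(11 - 9) - 2 ≡ 6. → (9, 6)
10P: (9, 6) + (9, 7): same x and y₁ ≡ -y₂, so the sum is the point at infinity.
10P = the point at infinity, so the order is 10.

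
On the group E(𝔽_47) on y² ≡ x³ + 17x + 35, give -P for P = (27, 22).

(27, 25)

-(27, 22) = (27, -22 mod 47) = (27, 25).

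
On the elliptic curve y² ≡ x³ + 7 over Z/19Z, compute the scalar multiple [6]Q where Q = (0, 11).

O

Double-and-add on 6 = (110)₂. Start with Q = (0, 11) for the leading 1-bit.
double: tangent at (0, 11): λ = (3·0² + 0)/(2·11) ≡ 0/3. 3⁻¹ ≡ 13 (mod 19), so λ ≡ 0·13 ≡ 0.
  x = λ² - 0 - 0 = 0 - 0 ≡ 0; y = λ·(0 - 0) - 11 ≡ 8. → (0, 8)
add Q: (0, 8) + (0, 11): same x and y₁ ≡ -y₂, so the sum is the point at infinity.
double: the point at infinity + the point at infinity = the point at infinity (identity).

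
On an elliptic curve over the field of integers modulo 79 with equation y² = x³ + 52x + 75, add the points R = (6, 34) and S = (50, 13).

(36, 27)

(6, 34) + (50, 13). λ = (13 - 34)/(50 - 6) ≡ 58/44 mod 79. 44⁻¹ ≡ 9 (mod 79), so λ ≡ 48.
  x = λ² - 6 - 50 = 2304 - 56 ≡ 36; y = λ·(6 - 36) - 34 ≡ 27. → (36, 27)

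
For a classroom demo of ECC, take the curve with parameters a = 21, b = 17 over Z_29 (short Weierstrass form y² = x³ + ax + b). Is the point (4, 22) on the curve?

yes

y² = 22² ≡ 20; x³ + 21x + 17 = 165 ≡ 20 (mod 29). 20 = 20.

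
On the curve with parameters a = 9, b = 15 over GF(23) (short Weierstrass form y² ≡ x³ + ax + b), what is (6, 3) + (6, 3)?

tangent at (6, 3): λ = (3·6² + 9)/(2·3) ≡ 2/6. 6⁻¹ ≡ 4 (mod 23) since 6·4 = 24 ≡ 1, so λ ≡ 2·4 ≡ 8.
  x = λ² - 6 - 6 = 64 - 12 ≡ 6; y = λ·(6 - 6) - 3 ≡ 20. → (6, 20)

(6, 20)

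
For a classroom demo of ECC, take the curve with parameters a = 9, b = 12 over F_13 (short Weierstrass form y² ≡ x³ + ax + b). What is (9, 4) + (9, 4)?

tangent at (9, 4): λ = (3·9² + 9)/(2·4) ≡ 5/8. 8⁻¹ ≡ 5 (mod 13) since 8·5 = 40 ≡ 1, so λ ≡ 5·5 ≡ 12.
  x = λ² - 9 - 9 = 144 - 18 ≡ 9; y = λ·(9 - 9) - 4 ≡ 9. → (9, 9)

(9, 9)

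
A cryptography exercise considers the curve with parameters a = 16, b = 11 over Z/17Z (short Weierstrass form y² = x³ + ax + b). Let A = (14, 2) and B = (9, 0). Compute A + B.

(3, 16)

(14, 2) + (9, 0). λ = (0 - 2)/(9 - 14) ≡ 15/12 mod 17. 12⁻¹ ≡ 10 (mod 17), so λ ≡ 14.
  x = λ² - 14 - 9 = 196 - 23 ≡ 3; y = λ·(14 - 3) - 2 ≡ 16. → (3, 16)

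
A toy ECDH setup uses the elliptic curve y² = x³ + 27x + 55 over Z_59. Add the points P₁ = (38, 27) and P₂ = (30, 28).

(3, 35)

(38, 27) + (30, 28). λ = (28 - 27)/(30 - 38) ≡ 1/51 mod 59. 51⁻¹ ≡ 22 (mod 59) since 51·22 = 1122 ≡ 1, so λ ≡ 22.
  x = λ² - 38 - 30 = 484 - 68 ≡ 3; y = λ·(38 - 3) - 27 ≡ 35. → (3, 35)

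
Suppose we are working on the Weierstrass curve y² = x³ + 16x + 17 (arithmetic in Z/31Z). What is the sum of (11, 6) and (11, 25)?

The two points share x = 11 and their y-coordinates satisfy 6 + 25 ≡ 0 (mod 31), so they are inverses. Their sum is 𝒪.

O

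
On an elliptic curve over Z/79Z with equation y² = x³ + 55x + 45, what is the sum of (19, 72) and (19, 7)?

The two points share x = 19 and their y-coordinates satisfy 72 + 7 ≡ 0 (mod 79), so they are inverses. Their sum is 𝒪.

O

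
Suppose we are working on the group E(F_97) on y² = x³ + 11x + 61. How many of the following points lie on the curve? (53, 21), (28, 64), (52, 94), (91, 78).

(53, 21): 21² ≡ 53, rhs ≡ 44 → off.
(28, 64): 64² ≡ 22, rhs ≡ 11 → off.
(52, 94): 94² ≡ 9, rhs ≡ 9 → on.
(91, 78): 78² ≡ 70, rhs ≡ 70 → on.

2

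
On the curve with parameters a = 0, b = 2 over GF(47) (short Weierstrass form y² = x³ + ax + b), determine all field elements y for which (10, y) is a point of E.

x³ + 0x + 2 = 1002 ≡ 15 (mod 47).
15 is a non-residue mod 47; no y exists.

none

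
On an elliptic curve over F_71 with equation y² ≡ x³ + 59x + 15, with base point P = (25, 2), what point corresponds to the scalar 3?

(12, 45)

Repeated addition: build up to 3P.
2P: tangent at (25, 2): λ = (3·25² + 59)/(2·2) ≡ 17/4. 4⁻¹ ≡ 18 (mod 71), so λ ≡ 17·18 ≡ 22.
  x = λ² - 25 - 25 = 484 - 50 ≡ 8; y = λ·(25 - 8) - 2 ≡ 17. → (8, 17)
3P: (8, 17) + (25, 2). λ = (2 - 17)/(25 - 8) ≡ 56/17 mod 71. 17⁻¹ ≡ 46 (mod 71) since 17·46 = 782 ≡ 1, so λ ≡ 20.
  x = λ² - 8 - 25 = 400 - 33 ≡ 12; y = λ·(8 - 12) - 17 ≡ 45. → (12, 45)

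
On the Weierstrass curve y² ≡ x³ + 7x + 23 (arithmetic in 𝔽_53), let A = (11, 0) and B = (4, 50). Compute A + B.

(49, 14)

(11, 0) + (4, 50). λ = (50 - 0)/(4 - 11) ≡ 50/46 mod 53. 46⁻¹ ≡ 15 (mod 53) since 46·15 = 690 ≡ 1, so λ ≡ 8.
  x = λ² - 11 - 4 = 64 - 15 ≡ 49; y = λ·(11 - 49) - 0 ≡ 14. → (49, 14)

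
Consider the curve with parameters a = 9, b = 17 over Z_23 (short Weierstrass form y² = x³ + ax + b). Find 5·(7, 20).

Write Q = (7, 20).
Double-and-add on 5 = (101)₂. Start with Q = (7, 20) for the leading 1-bit.
double: tangent at (7, 20): λ = (3·7² + 9)/(2·20) ≡ 18/17. 17⁻¹ ≡ 19 (mod 23), so λ ≡ 18·19 ≡ 20.
  x = λ² - 7 - 7 = 400 - 14 ≡ 18; y = λ·(7 - 18) - 20 ≡ 13. → (18, 13)
double: tangent at (18, 13): λ = (3·18² + 9)/(2·13) ≡ 15/3. 3⁻¹ ≡ 8 (mod 23) since 3·8 = 24 ≡ 1, so λ ≡ 15·8 ≡ 5.
  x = λ² - 18 - 18 = 25 - 36 ≡ 12; y = λ·(18 - 12) - 13 ≡ 17. → (12, 17)
add Q: (12, 17) + (7, 20). λ = (20 - 17)/(7 - 12) ≡ 3/18 mod 23. 18⁻¹ ≡ 9 (mod 23) since 18·9 = 162 ≡ 1, so λ ≡ 4.
  x = λ² - 12 - 7 = 16 - 19 ≡ 20; y = λ·(12 - 20) - 17 ≡ 20. → (20, 20)

(20, 20)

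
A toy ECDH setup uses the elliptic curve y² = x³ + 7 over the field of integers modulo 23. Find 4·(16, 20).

(11, 21)

Write G = (16, 20).
Repeated addition: build up to 4G.
2G: tangent at (16, 20): λ = (3·16² + 0)/(2·20) ≡ 9/17. 17⁻¹ ≡ 19 (mod 23) since 17·19 = 323 ≡ 1, so λ ≡ 9·19 ≡ 10.
  x = λ² - 16 - 16 = 100 - 32 ≡ 22; y = λ·(16 - 22) - 20 ≡ 12. → (22, 12)
3G: (22, 12) + (16, 20). λ = (20 - 12)/(16 - 22) ≡ 8/17 mod 23. 17⁻¹ ≡ 19 (mod 23) since 17·19 = 323 ≡ 1, so λ ≡ 14.
  x = λ² - 22 - 16 = 196 - 38 ≡ 20; y = λ·(22 - 20) - 12 ≡ 16. → (20, 16)
4G: (20, 16) + (16, 20). λ = (20 - 16)/(16 - 20) ≡ 4/19 mod 23. 19⁻¹ ≡ 17 (mod 23), so λ ≡ 22.
  x = λ² - 20 - 16 = 484 - 36 ≡ 11; y = λ·(20 - 11) - 16 ≡ 21. → (11, 21)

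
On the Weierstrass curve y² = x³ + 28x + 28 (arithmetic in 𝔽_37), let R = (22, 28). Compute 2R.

(30, 9)

tangent at (22, 28): λ = (3·22² + 28)/(2·28) ≡ 0/19. 19⁻¹ ≡ 2 (mod 37) since 19·2 = 38 ≡ 1, so λ ≡ 0·2 ≡ 0.
  x = λ² - 22 - 22 = 0 - 44 ≡ 30; y = λ·(22 - 30) - 28 ≡ 9. → (30, 9)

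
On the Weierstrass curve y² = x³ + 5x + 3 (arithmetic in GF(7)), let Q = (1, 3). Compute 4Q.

(6, 5)

Double-and-add on 4 = (100)₂. Start with Q = (1, 3) for the leading 1-bit.
double: tangent at (1, 3): λ = (3·1² + 5)/(2·3) ≡ 1/6. 6⁻¹ ≡ 6 (mod 7), so λ ≡ 1·6 ≡ 6.
  x = λ² - 1 - 1 = 36 - 2 ≡ 6; y = λ·(1 - 6) - 3 ≡ 2. → (6, 2)
double: tangent at (6, 2): λ = (3·6² + 5)/(2·2) ≡ 1/4. 4⁻¹ ≡ 2 (mod 7), so λ ≡ 1·2 ≡ 2.
  x = λ² - 6 - 6 = 4 - 12 ≡ 6; y = λ·(6 - 6) - 2 ≡ 5. → (6, 5)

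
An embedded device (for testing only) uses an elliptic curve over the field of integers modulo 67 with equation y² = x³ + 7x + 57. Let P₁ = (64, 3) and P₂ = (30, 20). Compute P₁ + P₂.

(64, 3) + (30, 20). λ = (20 - 3)/(30 - 64) ≡ 17/33 mod 67. 33⁻¹ ≡ 65 (mod 67) since 33·65 = 2145 ≡ 1, so λ ≡ 33.
  x = λ² - 64 - 30 = 1089 - 94 ≡ 57; y = λ·(64 - 57) - 3 ≡ 27. → (57, 27)

(57, 27)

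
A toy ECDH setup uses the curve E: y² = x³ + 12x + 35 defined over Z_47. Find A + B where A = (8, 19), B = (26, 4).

(15, 26)

(8, 19) + (26, 4). λ = (4 - 19)/(26 - 8) ≡ 32/18 mod 47. 18⁻¹ ≡ 34 (mod 47), so λ ≡ 7.
  x = λ² - 8 - 26 = 49 - 34 ≡ 15; y = λ·(8 - 15) - 19 ≡ 26. → (15, 26)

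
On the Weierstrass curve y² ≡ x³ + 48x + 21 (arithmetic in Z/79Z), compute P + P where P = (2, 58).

(19, 34)

tangent at (2, 58): λ = (3·2² + 48)/(2·58) ≡ 60/37. 37⁻¹ ≡ 47 (mod 79), so λ ≡ 60·47 ≡ 55.
  x = λ² - 2 - 2 = 3025 - 4 ≡ 19; y = λ·(2 - 19) - 58 ≡ 34. → (19, 34)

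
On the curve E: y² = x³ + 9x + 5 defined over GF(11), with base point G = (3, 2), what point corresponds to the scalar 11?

Double-and-add on 11 = (1011)₂. Start with G = (3, 2) for the leading 1-bit.
double: tangent at (3, 2): λ = (3·3² + 9)/(2·2) ≡ 3/4. 4⁻¹ ≡ 3 (mod 11) since 4·3 = 12 ≡ 1, so λ ≡ 3·3 ≡ 9.
  x = λ² - 3 - 3 = 81 - 6 ≡ 9; y = λ·(3 - 9) - 2 ≡ 10. → (9, 10)
double: tangent at (9, 10): λ = (3·9² + 9)/(2·10) ≡ 10/9. 9⁻¹ ≡ 5 (mod 11), so λ ≡ 10·5 ≡ 6.
  x = λ² - 9 - 9 = 36 - 18 ≡ 7; y = λ·(9 - 7) - 10 ≡ 2. → (7, 2)
add G: (7, 2) + (3, 2). λ = (2 - 2)/(3 - 7) ≡ 0/7 mod 11. 7⁻¹ ≡ 8 (mod 11), so λ ≡ 0.
  x = λ² - 7 - 3 = 0 - 10 ≡ 1; y = λ·(7 - 1) - 2 ≡ 9. → (1, 9)
double: tangent at (1, 9): λ = (3·1² + 9)/(2·9) ≡ 1/7. 7⁻¹ ≡ 8 (mod 11) since 7·8 = 56 ≡ 1, so λ ≡ 1·8 ≡ 8.
  x = λ² - 1 - 1 = 64 - 2 ≡ 7; y = λ·(1 - 7) - 9 ≡ 9. → (7, 9)
add G: (7, 9) + (3, 2). λ = (2 - 9)/(3 - 7) ≡ 4/7 mod 11. 7⁻¹ ≡ 8 (mod 11) since 7·8 = 56 ≡ 1, so λ ≡ 10.
  x = λ² - 7 - 3 = 100 - 10 ≡ 2; y = λ·(7 - 2) - 9 ≡ 8. → (2, 8)

(2, 8)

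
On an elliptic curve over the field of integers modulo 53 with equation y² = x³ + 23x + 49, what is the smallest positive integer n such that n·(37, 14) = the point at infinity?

2P: tangent at (37, 14): λ = (3·37² + 23)/(2·14) ≡ 49/28. 28⁻¹ ≡ 36 (mod 53), so λ ≡ 49·36 ≡ 15.
  x = λ² - 37 - 37 = 225 - 74 ≡ 45; y = λ·(37 - 45) - 14 ≡ 25. → (45, 25)
3P: (45, 25) + (37, 14). λ = (14 - 25)/(37 - 45) ≡ 42/45 mod 53. 45⁻¹ ≡ 33 (mod 53) since 45·33 = 1485 ≡ 1, so λ ≡ 8.
  x = λ² - 45 - 37 = 64 - 82 ≡ 35; y = λ·(45 - 35) - 25 ≡ 2. → (35, 2)
4P: (35, 2) + (37, 14). λ = (14 - 2)/(37 - 35) ≡ 12/2 mod 53. 2⁻¹ ≡ 27 (mod 53) since 2·27 = 54 ≡ 1, so λ ≡ 6.
  x = λ² - 35 - 37 = 36 - 72 ≡ 17; y = λ·(35 - 17) - 2 ≡ 0. → (17, 0)
5P: (17, 0) + (37, 14). λ = (14 - 0)/(37 - 17) ≡ 14/20 mod 53. 20⁻¹ ≡ 8 (mod 53) since 20·8 = 160 ≡ 1, so λ ≡ 6.
  x = λ² - 17 - 37 = 36 - 54 ≡ 35; y = λ·(17 - 35) - 0 ≡ 51. → (35, 51)
6P: (35, 51) + (37, 14). λ = (14 - 51)/(37 - 35) ≡ 16/2 mod 53. 2⁻¹ ≡ 27 (mod 53), so λ ≡ 8.
  x = λ² - 35 - 37 = 64 - 72 ≡ 45; y = λ·(35 - 45) - 51 ≡ 28. → (45, 28)
7P: (45, 28) + (37, 14). λ = (14 - 28)/(37 - 45) ≡ 39/45 mod 53. 45⁻¹ ≡ 33 (mod 53), so λ ≡ 15.
  x = λ² - 45 - 37 = 225 - 82 ≡ 37; y = λ·(45 - 37) - 28 ≡ 39. → (37, 39)
8P: (37, 39) + (37, 14): same x and y₁ ≡ -y₂, so the sum is the point at infinity.
8P = the point at infinity, so the order is 8.

8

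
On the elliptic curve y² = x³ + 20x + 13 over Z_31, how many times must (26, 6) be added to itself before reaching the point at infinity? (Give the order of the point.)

11

2P: tangent at (26, 6): λ = (3·26² + 20)/(2·6) ≡ 2/12. 12⁻¹ ≡ 13 (mod 31), so λ ≡ 2·13 ≡ 26.
  x = λ² - 26 - 26 = 676 - 52 ≡ 4; y = λ·(26 - 4) - 6 ≡ 8. → (4, 8)
3P: (4, 8) + (26, 6). λ = (6 - 8)/(26 - 4) ≡ 29/22 mod 31. 22⁻¹ ≡ 24 (mod 31) since 22·24 = 528 ≡ 1, so λ ≡ 14.
  x = λ² - 4 - 26 = 196 - 30 ≡ 11; y = λ·(4 - 11) - 8 ≡ 18. → (11, 18)
4P: (11, 18) + (26, 6). λ = (6 - 18)/(26 - 11) ≡ 19/15 mod 31. 15⁻¹ ≡ 29 (mod 31) since 15·29 = 435 ≡ 1, so λ ≡ 24.
  x = λ² - 11 - 26 = 576 - 37 ≡ 12; y = λ·(11 - 12) - 18 ≡ 20. → (12, 20)
5P: (12, 20) + (26, 6). λ = (6 - 20)/(26 - 12) ≡ 17/14 mod 31. 14⁻¹ ≡ 20 (mod 31), so λ ≡ 30.
  x = λ² - 12 - 26 = 900 - 38 ≡ 25; y = λ·(12 - 25) - 20 ≡ 24. → (25, 24)
6P: (25, 24) + (26, 6). λ = (6 - 24)/(26 - 25) ≡ 13/1 mod 31. 1⁻¹ ≡ 1 (mod 31), so λ ≡ 13.
  x = λ² - 25 - 26 = 169 - 51 ≡ 25; y = λ·(25 - 25) - 24 ≡ 7. → (25, 7)
7P: (25, 7) + (26, 6). λ = (6 - 7)/(26 - 25) ≡ 30/1 mod 31. 1⁻¹ ≡ 1 (mod 31) since 1·1 = 1 ≡ 1, so λ ≡ 30.
  x = λ² - 25 - 26 = 900 - 51 ≡ 12; y = λ·(25 - 12) - 7 ≡ 11. → (12, 11)
8P: (12, 11) + (26, 6). λ = (6 - 11)/(26 - 12) ≡ 26/14 mod 31. 14⁻¹ ≡ 20 (mod 31), so λ ≡ 24.
  x = λ² - 12 - 26 = 576 - 38 ≡ 11; y = λ·(12 - 11) - 11 ≡ 13. → (11, 13)
9P: (11, 13) + (26, 6). λ = (6 - 13)/(26 - 11) ≡ 24/15 mod 31. 15⁻¹ ≡ 29 (mod 31), so λ ≡ 14.
  x = λ² - 11 - 26 = 196 - 37 ≡ 4; y = λ·(11 - 4) - 13 ≡ 23. → (4, 23)
10P: (4, 23) + (26, 6). λ = (6 - 23)/(26 - 4) ≡ 14/22 mod 31. 22⁻¹ ≡ 24 (mod 31), so λ ≡ 26.
  x = λ² - 4 - 26 = 676 - 30 ≡ 26; y = λ·(4 - 26) - 23 ≡ 25. → (26, 25)
11P: (26, 25) + (26, 6): same x and y₁ ≡ -y₂, so the sum is the point at infinity.
11P = the point at infinity, so the order is 11.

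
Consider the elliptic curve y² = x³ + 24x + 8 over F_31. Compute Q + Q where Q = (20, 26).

tangent at (20, 26): λ = (3·20² + 24)/(2·26) ≡ 15/21. 21⁻¹ ≡ 3 (mod 31), so λ ≡ 15·3 ≡ 14.
  x = λ² - 20 - 20 = 196 - 40 ≡ 1; y = λ·(20 - 1) - 26 ≡ 23. → (1, 23)

(1, 23)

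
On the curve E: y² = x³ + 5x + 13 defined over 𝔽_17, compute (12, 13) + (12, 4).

O

The two points share x = 12 and their y-coordinates satisfy 13 + 4 ≡ 0 (mod 17), so they are inverses. Their sum is 𝒪.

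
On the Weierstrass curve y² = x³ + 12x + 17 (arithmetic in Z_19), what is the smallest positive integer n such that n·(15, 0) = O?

2

2P: (15, 0) + (15, 0): same x and y₁ ≡ -y₂, so the sum is O.
2P = O, so the order is 2.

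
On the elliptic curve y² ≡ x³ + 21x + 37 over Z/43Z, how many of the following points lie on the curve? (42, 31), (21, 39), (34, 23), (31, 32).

2

(42, 31): 31² ≡ 15, rhs ≡ 15 → on.
(21, 39): 39² ≡ 16, rhs ≡ 21 → off.
(34, 23): 23² ≡ 13, rhs ≡ 22 → off.
(31, 32): 32² ≡ 35, rhs ≡ 35 → on.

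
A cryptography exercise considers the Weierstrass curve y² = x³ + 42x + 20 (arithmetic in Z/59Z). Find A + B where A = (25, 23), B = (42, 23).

(25, 23) + (42, 23). λ = (23 - 23)/(42 - 25) ≡ 0/17 mod 59. 17⁻¹ ≡ 7 (mod 59) since 17·7 = 119 ≡ 1, so λ ≡ 0.
  x = λ² - 25 - 42 = 0 - 67 ≡ 51; y = λ·(25 - 51) - 23 ≡ 36. → (51, 36)

(51, 36)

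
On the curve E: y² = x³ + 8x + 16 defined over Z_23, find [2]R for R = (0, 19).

(1, 5)

tangent at (0, 19): λ = (3·0² + 8)/(2·19) ≡ 8/15. 15⁻¹ ≡ 20 (mod 23), so λ ≡ 8·20 ≡ 22.
  x = λ² - 0 - 0 = 484 - 0 ≡ 1; y = λ·(0 - 1) - 19 ≡ 5. → (1, 5)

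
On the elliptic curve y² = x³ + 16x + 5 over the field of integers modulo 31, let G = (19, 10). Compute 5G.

Double-and-add on 5 = (101)₂. Start with G = (19, 10) for the leading 1-bit.
double: tangent at (19, 10): λ = (3·19² + 16)/(2·10) ≡ 14/20. 20⁻¹ ≡ 14 (mod 31), so λ ≡ 14·14 ≡ 10.
  x = λ² - 19 - 19 = 100 - 38 ≡ 0; y = λ·(19 - 0) - 10 ≡ 25. → (0, 25)
double: tangent at (0, 25): λ = (3·0² + 16)/(2·25) ≡ 16/19. 19⁻¹ ≡ 18 (mod 31), so λ ≡ 16·18 ≡ 9.
  x = λ² - 0 - 0 = 81 - 0 ≡ 19; y = λ·(0 - 19) - 25 ≡ 21. → (19, 21)
add G: (19, 21) + (19, 10): same x and y₁ ≡ -y₂, so the sum is the point at infinity.

O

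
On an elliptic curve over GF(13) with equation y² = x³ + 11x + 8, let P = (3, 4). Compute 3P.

(8, 6)

Repeated addition: build up to 3P.
2P: tangent at (3, 4): λ = (3·3² + 11)/(2·4) ≡ 12/8. 8⁻¹ ≡ 5 (mod 13) since 8·5 = 40 ≡ 1, so λ ≡ 12·5 ≡ 8.
  x = λ² - 3 - 3 = 64 - 6 ≡ 6; y = λ·(3 - 6) - 4 ≡ 11. → (6, 11)
3P: (6, 11) + (3, 4). λ = (4 - 11)/(3 - 6) ≡ 6/10 mod 13. 10⁻¹ ≡ 4 (mod 13), so λ ≡ 11.
  x = λ² - 6 - 3 = 121 - 9 ≡ 8; y = λ·(6 - 8) - 11 ≡ 6. → (8, 6)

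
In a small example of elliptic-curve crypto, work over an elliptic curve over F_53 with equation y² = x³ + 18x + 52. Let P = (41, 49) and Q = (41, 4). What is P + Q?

O

The two points share x = 41 and their y-coordinates satisfy 49 + 4 ≡ 0 (mod 53), so they are inverses. Their sum is O.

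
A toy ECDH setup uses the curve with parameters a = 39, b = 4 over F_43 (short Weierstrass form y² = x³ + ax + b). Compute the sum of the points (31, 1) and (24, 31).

(9, 3)

(31, 1) + (24, 31). λ = (31 - 1)/(24 - 31) ≡ 30/36 mod 43. 36⁻¹ ≡ 6 (mod 43), so λ ≡ 8.
  x = λ² - 31 - 24 = 64 - 55 ≡ 9; y = λ·(31 - 9) - 1 ≡ 3. → (9, 3)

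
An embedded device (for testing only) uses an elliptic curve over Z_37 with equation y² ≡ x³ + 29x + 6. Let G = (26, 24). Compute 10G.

(26, 24)

Repeated addition: build up to 10G.
2G: tangent at (26, 24): λ = (3·26² + 29)/(2·24) ≡ 22/11. 11⁻¹ ≡ 27 (mod 37) since 11·27 = 297 ≡ 1, so λ ≡ 22·27 ≡ 2.
  x = λ² - 26 - 26 = 4 - 52 ≡ 26; y = λ·(26 - 26) - 24 ≡ 13. → (26, 13)
3G: (26, 13) + (26, 24): same x and y₁ ≡ -y₂, so the sum is the point at infinity.
4G: the point at infinity + (26, 24) = (26, 24) (identity).
5G: tangent at (26, 24): λ = (3·26² + 29)/(2·24) ≡ 22/11. 11⁻¹ ≡ 27 (mod 37), so λ ≡ 22·27 ≡ 2.
  x = λ² - 26 - 26 = 4 - 52 ≡ 26; y = λ·(26 - 26) - 24 ≡ 13. → (26, 13)
6G: (26, 13) + (26, 24): same x and y₁ ≡ -y₂, so the sum is the point at infinity.
7G: the point at infinity + (26, 24) = (26, 24) (identity).
8G: tangent at (26, 24): λ = (3·26² + 29)/(2·24) ≡ 22/11. 11⁻¹ ≡ 27 (mod 37) since 11·27 = 297 ≡ 1, so λ ≡ 22·27 ≡ 2.
  x = λ² - 26 - 26 = 4 - 52 ≡ 26; y = λ·(26 - 26) - 24 ≡ 13. → (26, 13)
9G: (26, 13) + (26, 24): same x and y₁ ≡ -y₂, so the sum is the point at infinity.
10G: the point at infinity + (26, 24) = (26, 24) (identity).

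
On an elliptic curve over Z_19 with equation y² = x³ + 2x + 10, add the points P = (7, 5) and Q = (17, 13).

(7, 5) + (17, 13). λ = (13 - 5)/(17 - 7) ≡ 8/10 mod 19. 10⁻¹ ≡ 2 (mod 19) since 10·2 = 20 ≡ 1, so λ ≡ 16.
  x = λ² - 7 - 17 = 256 - 24 ≡ 4; y = λ·(7 - 4) - 5 ≡ 5. → (4, 5)

(4, 5)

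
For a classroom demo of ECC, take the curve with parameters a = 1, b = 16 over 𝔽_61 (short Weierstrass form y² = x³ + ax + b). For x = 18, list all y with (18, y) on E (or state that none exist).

none

x³ + 1x + 16 = 5866 ≡ 10 (mod 61).
10 is a non-residue mod 61; no y exists.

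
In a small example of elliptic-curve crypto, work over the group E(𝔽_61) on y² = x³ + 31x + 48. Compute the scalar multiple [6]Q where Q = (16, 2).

O

Repeated addition: build up to 6Q.
2Q: tangent at (16, 2): λ = (3·16² + 31)/(2·2) ≡ 6/4. 4⁻¹ ≡ 46 (mod 61), so λ ≡ 6·46 ≡ 32.
  x = λ² - 16 - 16 = 1024 - 32 ≡ 16; y = λ·(16 - 16) - 2 ≡ 59. → (16, 59)
3Q: (16, 59) + (16, 2): same x and y₁ ≡ -y₂, so the sum is the point at infinity.
4Q: the point at infinity + (16, 2) = (16, 2) (identity).
5Q: tangent at (16, 2): λ = (3·16² + 31)/(2·2) ≡ 6/4. 4⁻¹ ≡ 46 (mod 61), so λ ≡ 6·46 ≡ 32.
  x = λ² - 16 - 16 = 1024 - 32 ≡ 16; y = λ·(16 - 16) - 2 ≡ 59. → (16, 59)
6Q: (16, 59) + (16, 2): same x and y₁ ≡ -y₂, so the sum is the point at infinity.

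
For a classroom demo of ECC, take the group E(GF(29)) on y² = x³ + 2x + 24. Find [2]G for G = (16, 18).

tangent at (16, 18): λ = (3·16² + 2)/(2·18) ≡ 16/7. 7⁻¹ ≡ 25 (mod 29) since 7·25 = 175 ≡ 1, so λ ≡ 16·25 ≡ 23.
  x = λ² - 16 - 16 = 529 - 32 ≡ 4; y = λ·(16 - 4) - 18 ≡ 26. → (4, 26)

(4, 26)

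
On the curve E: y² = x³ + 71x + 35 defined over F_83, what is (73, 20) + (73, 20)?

(32, 76)

tangent at (73, 20): λ = (3·73² + 71)/(2·20) ≡ 39/40. 40⁻¹ ≡ 27 (mod 83), so λ ≡ 39·27 ≡ 57.
  x = λ² - 73 - 73 = 3249 - 146 ≡ 32; y = λ·(73 - 32) - 20 ≡ 76. → (32, 76)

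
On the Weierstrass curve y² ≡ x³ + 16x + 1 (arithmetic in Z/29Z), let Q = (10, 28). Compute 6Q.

(6, 9)

Double-and-add on 6 = (110)₂. Start with Q = (10, 28) for the leading 1-bit.
double: tangent at (10, 28): λ = (3·10² + 16)/(2·28) ≡ 26/27. 27⁻¹ ≡ 14 (mod 29) since 27·14 = 378 ≡ 1, so λ ≡ 26·14 ≡ 16.
  x = λ² - 10 - 10 = 256 - 20 ≡ 4; y = λ·(10 - 4) - 28 ≡ 10. → (4, 10)
add Q: (4, 10) + (10, 28). λ = (28 - 10)/(10 - 4) ≡ 18/6 mod 29. 6⁻¹ ≡ 5 (mod 29) since 6·5 = 30 ≡ 1, so λ ≡ 3.
  x = λ² - 4 - 10 = 9 - 14 ≡ 24; y = λ·(4 - 24) - 10 ≡ 17. → (24, 17)
double: tangent at (24, 17): λ = (3·24² + 16)/(2·17) ≡ 4/5. 5⁻¹ ≡ 6 (mod 29) since 5·6 = 30 ≡ 1, so λ ≡ 4·6 ≡ 24.
  x = λ² - 24 - 24 = 576 - 48 ≡ 6; y = λ·(24 - 6) - 17 ≡ 9. → (6, 9)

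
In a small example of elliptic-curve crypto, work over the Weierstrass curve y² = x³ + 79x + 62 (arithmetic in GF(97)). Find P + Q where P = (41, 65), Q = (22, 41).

(45, 78)

(41, 65) + (22, 41). λ = (41 - 65)/(22 - 41) ≡ 73/78 mod 97. 78⁻¹ ≡ 51 (mod 97), so λ ≡ 37.
  x = λ² - 41 - 22 = 1369 - 63 ≡ 45; y = λ·(41 - 45) - 65 ≡ 78. → (45, 78)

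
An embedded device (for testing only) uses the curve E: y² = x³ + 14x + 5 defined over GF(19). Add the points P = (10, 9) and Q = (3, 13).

(4, 12)

(10, 9) + (3, 13). λ = (13 - 9)/(3 - 10) ≡ 4/12 mod 19. 12⁻¹ ≡ 8 (mod 19), so λ ≡ 13.
  x = λ² - 10 - 3 = 169 - 13 ≡ 4; y = λ·(10 - 4) - 9 ≡ 12. → (4, 12)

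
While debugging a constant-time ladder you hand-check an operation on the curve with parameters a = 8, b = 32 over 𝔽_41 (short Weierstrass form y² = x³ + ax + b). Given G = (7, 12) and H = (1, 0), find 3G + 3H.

First 3G:
Repeated addition: build up to 3G.
2G: tangent at (7, 12): λ = (3·7² + 8)/(2·12) ≡ 32/24. 24⁻¹ ≡ 12 (mod 41) since 24·12 = 288 ≡ 1, so λ ≡ 32·12 ≡ 15.
  x = λ² - 7 - 7 = 225 - 14 ≡ 6; y = λ·(7 - 6) - 12 ≡ 3. → (6, 3)
3G: (6, 3) + (7, 12). λ = (12 - 3)/(7 - 6) ≡ 9/1 mod 41. 1⁻¹ ≡ 1 (mod 41), so λ ≡ 9.
  x = λ² - 6 - 7 = 81 - 13 ≡ 27; y = λ·(6 - 27) - 3 ≡ 13. → (27, 13)
3G = (27, 13).
Next 3H:
Repeated addition: build up to 3H.
2H: (1, 0) + (1, 0): same x and y₁ ≡ -y₂, so the sum is O.
3H: O + (1, 0) = (1, 0) (identity).
3H = (1, 0).
Finally 3G + 3H:
(27, 13) + (1, 0). λ = (0 - 13)/(1 - 27) ≡ 28/15 mod 41. 15⁻¹ ≡ 11 (mod 41), so λ ≡ 21.
  x = λ² - 27 - 1 = 441 - 28 ≡ 3; y = λ·(27 - 3) - 13 ≡ 40. → (3, 40)

(3, 40)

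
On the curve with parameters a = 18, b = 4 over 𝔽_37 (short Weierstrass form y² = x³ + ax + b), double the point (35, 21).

tangent at (35, 21): λ = (3·35² + 18)/(2·21) ≡ 30/5. 5⁻¹ ≡ 15 (mod 37), so λ ≡ 30·15 ≡ 6.
  x = λ² - 35 - 35 = 36 - 70 ≡ 3; y = λ·(35 - 3) - 21 ≡ 23. → (3, 23)

(3, 23)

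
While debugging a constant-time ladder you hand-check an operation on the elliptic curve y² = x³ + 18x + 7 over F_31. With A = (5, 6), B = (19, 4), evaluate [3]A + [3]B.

First 3A:
Repeated addition: build up to 3A.
2A: tangent at (5, 6): λ = (3·5² + 18)/(2·6) ≡ 0/12. 12⁻¹ ≡ 13 (mod 31) since 12·13 = 156 ≡ 1, so λ ≡ 0·13 ≡ 0.
  x = λ² - 5 - 5 = 0 - 10 ≡ 21; y = λ·(5 - 21) - 6 ≡ 25. → (21, 25)
3A: (21, 25) + (5, 6). λ = (6 - 25)/(5 - 21) ≡ 12/15 mod 31. 15⁻¹ ≡ 29 (mod 31) since 15·29 = 435 ≡ 1, so λ ≡ 7.
  x = λ² - 21 - 5 = 49 - 26 ≡ 23; y = λ·(21 - 23) - 25 ≡ 23. → (23, 23)
3A = (23, 23).
Next 3B:
Repeated addition: build up to 3B.
2B: tangent at (19, 4): λ = (3·19² + 18)/(2·4) ≡ 16/8. 8⁻¹ ≡ 4 (mod 31) since 8·4 = 32 ≡ 1, so λ ≡ 16·4 ≡ 2.
  x = λ² - 19 - 19 = 4 - 38 ≡ 28; y = λ·(19 - 28) - 4 ≡ 9. → (28, 9)
3B: (28, 9) + (19, 4). λ = (4 - 9)/(19 - 28) ≡ 26/22 mod 31. 22⁻¹ ≡ 24 (mod 31), so λ ≡ 4.
  x = λ² - 28 - 19 = 16 - 47 ≡ 0; y = λ·(28 - 0) - 9 ≡ 10. → (0, 10)
3B = (0, 10).
Finally 3A + 3B:
(23, 23) + (0, 10). λ = (10 - 23)/(0 - 23) ≡ 18/8 mod 31. 8⁻¹ ≡ 4 (mod 31), so λ ≡ 10.
  x = λ² - 23 - 0 = 100 - 23 ≡ 15; y = λ·(23 - 15) - 23 ≡ 26. → (15, 26)

(15, 26)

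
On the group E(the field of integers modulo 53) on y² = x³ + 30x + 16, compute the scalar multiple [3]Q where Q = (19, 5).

(12, 39)

Repeated addition: build up to 3Q.
2Q: tangent at (19, 5): λ = (3·19² + 30)/(2·5) ≡ 0/10. 10⁻¹ ≡ 16 (mod 53), so λ ≡ 0·16 ≡ 0.
  x = λ² - 19 - 19 = 0 - 38 ≡ 15; y = λ·(19 - 15) - 5 ≡ 48. → (15, 48)
3Q: (15, 48) + (19, 5). λ = (5 - 48)/(19 - 15) ≡ 10/4 mod 53. 4⁻¹ ≡ 40 (mod 53) since 4·40 = 160 ≡ 1, so λ ≡ 29.
  x = λ² - 15 - 19 = 841 - 34 ≡ 12; y = λ·(15 - 12) - 48 ≡ 39. → (12, 39)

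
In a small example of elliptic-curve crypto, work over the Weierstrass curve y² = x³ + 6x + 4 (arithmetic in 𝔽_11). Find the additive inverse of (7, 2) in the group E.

(7, 9)

-(7, 2) = (7, -2 mod 11) = (7, 9).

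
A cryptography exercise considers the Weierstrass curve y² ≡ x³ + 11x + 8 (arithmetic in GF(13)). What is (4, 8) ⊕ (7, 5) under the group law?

(4, 8) + (7, 5). λ = (5 - 8)/(7 - 4) ≡ 10/3 mod 13. 3⁻¹ ≡ 9 (mod 13), so λ ≡ 12.
  x = λ² - 4 - 7 = 144 - 11 ≡ 3; y = λ·(4 - 3) - 8 ≡ 4. → (3, 4)

(3, 4)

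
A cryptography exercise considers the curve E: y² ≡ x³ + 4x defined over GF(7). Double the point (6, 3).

tangent at (6, 3): λ = (3·6² + 4)/(2·3) ≡ 0/6. 6⁻¹ ≡ 6 (mod 7) since 6·6 = 36 ≡ 1, so λ ≡ 0·6 ≡ 0.
  x = λ² - 6 - 6 = 0 - 12 ≡ 2; y = λ·(6 - 2) - 3 ≡ 4. → (2, 4)

(2, 4)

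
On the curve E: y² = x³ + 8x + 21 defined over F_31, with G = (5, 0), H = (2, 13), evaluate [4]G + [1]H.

(2, 13)

First 4G:
Double-and-add on 4 = (100)₂. Start with G = (5, 0) for the leading 1-bit.
double: (5, 0) + (5, 0): same x and y₁ ≡ -y₂, so the sum is the point at infinity.
double: the point at infinity + the point at infinity = the point at infinity (identity).
4G = the point at infinity.
Finally 4G + H:
the point at infinity + (2, 13) = (2, 13) (identity).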